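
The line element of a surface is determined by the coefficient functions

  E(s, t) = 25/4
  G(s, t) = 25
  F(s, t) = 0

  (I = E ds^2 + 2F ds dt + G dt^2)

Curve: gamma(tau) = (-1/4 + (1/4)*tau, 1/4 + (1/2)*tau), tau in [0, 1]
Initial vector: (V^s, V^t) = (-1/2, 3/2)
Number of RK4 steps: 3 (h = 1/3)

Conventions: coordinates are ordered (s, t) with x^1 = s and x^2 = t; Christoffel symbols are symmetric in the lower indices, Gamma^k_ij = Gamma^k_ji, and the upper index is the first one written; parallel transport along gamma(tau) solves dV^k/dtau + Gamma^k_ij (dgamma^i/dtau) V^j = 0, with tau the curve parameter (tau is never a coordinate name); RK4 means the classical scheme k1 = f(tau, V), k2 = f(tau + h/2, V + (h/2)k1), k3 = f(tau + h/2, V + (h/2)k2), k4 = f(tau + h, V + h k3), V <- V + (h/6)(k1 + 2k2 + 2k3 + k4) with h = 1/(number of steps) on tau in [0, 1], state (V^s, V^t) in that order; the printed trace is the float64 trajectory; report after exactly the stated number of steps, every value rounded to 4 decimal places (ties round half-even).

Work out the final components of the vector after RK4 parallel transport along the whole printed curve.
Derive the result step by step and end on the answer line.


gamma'(tau) = (1/4, 1/2); f(tau, V)^k = -Gamma^k_ij(gamma(tau)) gamma'^i(tau) V^j; h = 1/3; intermediate values shown to 6 dp
curve data and Christoffel symbols at the stage parameters:
  tau = 0.000000: gamma = (-0.250000, 0.250000), gamma' = (0.250000, 0.500000); Gamma_sss = 0.000000, Gamma_sst = 0.000000, Gamma_stt = 0.000000, Gamma_tss = 0.000000, Gamma_tst = 0.000000, Gamma_ttt = 0.000000
  tau = 0.166667: gamma = (-0.208333, 0.333333), gamma' = (0.250000, 0.500000); Gamma_sss = 0.000000, Gamma_sst = 0.000000, Gamma_stt = 0.000000, Gamma_tss = 0.000000, Gamma_tst = 0.000000, Gamma_ttt = 0.000000
  tau = 0.333333: gamma = (-0.166667, 0.416667), gamma' = (0.250000, 0.500000); Gamma_sss = 0.000000, Gamma_sst = 0.000000, Gamma_stt = 0.000000, Gamma_tss = 0.000000, Gamma_tst = 0.000000, Gamma_ttt = 0.000000
  tau = 0.500000: gamma = (-0.125000, 0.500000), gamma' = (0.250000, 0.500000); Gamma_sss = 0.000000, Gamma_sst = 0.000000, Gamma_stt = 0.000000, Gamma_tss = 0.000000, Gamma_tst = 0.000000, Gamma_ttt = 0.000000
  tau = 0.666667: gamma = (-0.083333, 0.583333), gamma' = (0.250000, 0.500000); Gamma_sss = 0.000000, Gamma_sst = 0.000000, Gamma_stt = 0.000000, Gamma_tss = 0.000000, Gamma_tst = 0.000000, Gamma_ttt = 0.000000
  tau = 0.833333: gamma = (-0.041667, 0.666667), gamma' = (0.250000, 0.500000); Gamma_sss = 0.000000, Gamma_sst = 0.000000, Gamma_stt = 0.000000, Gamma_tss = 0.000000, Gamma_tst = 0.000000, Gamma_ttt = 0.000000
  tau = 1.000000: gamma = (0.000000, 0.750000), gamma' = (0.250000, 0.500000); Gamma_sss = 0.000000, Gamma_sst = 0.000000, Gamma_stt = 0.000000, Gamma_tss = 0.000000, Gamma_tst = 0.000000, Gamma_ttt = 0.000000
step 0: V^s = -0.5000, V^t = 1.5000
step 1: k1 = (0.000000, 0.000000), k2 = (0.000000, 0.000000), k3 = (0.000000, 0.000000), k4 = (0.000000, 0.000000); V <- V + (h/6)(k1 + 2k2 + 2k3 + k4): V^s = -0.5000, V^t = 1.5000
step 2: k1 = (0.000000, 0.000000), k2 = (0.000000, 0.000000), k3 = (0.000000, 0.000000), k4 = (0.000000, 0.000000); V <- V + (h/6)(k1 + 2k2 + 2k3 + k4): V^s = -0.5000, V^t = 1.5000
step 3: k1 = (0.000000, 0.000000), k2 = (0.000000, 0.000000), k3 = (0.000000, 0.000000), k4 = (0.000000, 0.000000); V <- V + (h/6)(k1 + 2k2 + 2k3 + k4): V^s = -0.5000, V^t = 1.5000

Answer: V^s = -0.5000, V^t = 1.5000


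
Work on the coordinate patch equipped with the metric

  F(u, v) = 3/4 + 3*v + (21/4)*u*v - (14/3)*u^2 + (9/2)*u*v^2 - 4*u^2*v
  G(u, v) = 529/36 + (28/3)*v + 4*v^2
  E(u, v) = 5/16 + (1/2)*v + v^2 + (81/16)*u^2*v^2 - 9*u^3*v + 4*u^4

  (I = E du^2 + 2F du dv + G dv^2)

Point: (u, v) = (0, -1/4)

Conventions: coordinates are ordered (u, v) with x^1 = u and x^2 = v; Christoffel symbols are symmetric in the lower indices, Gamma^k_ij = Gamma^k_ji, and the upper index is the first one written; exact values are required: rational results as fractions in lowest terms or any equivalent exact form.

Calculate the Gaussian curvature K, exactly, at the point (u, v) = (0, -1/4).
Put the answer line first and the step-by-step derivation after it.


Answer: K = 75177/103058

E = 1/4, F = 0, G = 227/18, EG - F^2 = 227/72 at the point
E_u = 0, E_v = 0, F_u = -33/32, F_v = 3, G_u = 0, G_v = 22/3
E_vv = 2, F_uv = 3, G_uu = 0
Apply the Brioschi formula K = (det M1 - det M2)/(EG - F^2)^2 over the derivative matrices of E, F, G.
M1 = [[-E_vv/2 + F_uv - G_uu/2, E_u/2, F_u - E_v/2], [F_v - G_u/2, E, F], [G_v/2, F, G]] = [[2, 0, -33/32], [3, 1/4, 0], [11/3, 0, 227/18]]; det M1 = 8353/1152
M2 = [[0, E_v/2, G_u/2], [E_v/2, E, F], [G_u/2, F, G]] = [[0, 0, 0], [0, 1/4, 0], [0, 0, 227/18]]; det M2 = 0
det M1 - det M2 = 8353/1152; K = 8353/1152 / (227/72)^2 = 75177/103058


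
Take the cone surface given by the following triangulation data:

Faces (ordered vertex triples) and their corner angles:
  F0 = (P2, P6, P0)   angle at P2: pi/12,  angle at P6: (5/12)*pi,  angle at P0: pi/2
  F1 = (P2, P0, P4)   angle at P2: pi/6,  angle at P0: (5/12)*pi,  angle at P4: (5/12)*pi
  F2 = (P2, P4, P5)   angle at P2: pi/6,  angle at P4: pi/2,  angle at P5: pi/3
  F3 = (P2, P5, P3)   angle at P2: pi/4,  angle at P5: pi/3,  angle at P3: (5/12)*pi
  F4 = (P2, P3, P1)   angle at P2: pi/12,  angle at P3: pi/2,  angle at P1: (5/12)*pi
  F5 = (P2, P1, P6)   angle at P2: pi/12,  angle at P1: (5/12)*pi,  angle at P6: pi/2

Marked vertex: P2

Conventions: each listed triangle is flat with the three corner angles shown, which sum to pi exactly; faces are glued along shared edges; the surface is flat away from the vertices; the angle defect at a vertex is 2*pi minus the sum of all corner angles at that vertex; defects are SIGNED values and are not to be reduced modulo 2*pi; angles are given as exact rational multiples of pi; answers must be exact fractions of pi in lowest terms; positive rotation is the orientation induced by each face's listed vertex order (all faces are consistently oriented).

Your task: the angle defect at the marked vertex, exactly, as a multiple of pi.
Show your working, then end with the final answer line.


Sum of corner angles at P2: (5/6)*pi
defect = 2*pi - (5/6)*pi

Answer: defect(P2) = (7/6)*pi


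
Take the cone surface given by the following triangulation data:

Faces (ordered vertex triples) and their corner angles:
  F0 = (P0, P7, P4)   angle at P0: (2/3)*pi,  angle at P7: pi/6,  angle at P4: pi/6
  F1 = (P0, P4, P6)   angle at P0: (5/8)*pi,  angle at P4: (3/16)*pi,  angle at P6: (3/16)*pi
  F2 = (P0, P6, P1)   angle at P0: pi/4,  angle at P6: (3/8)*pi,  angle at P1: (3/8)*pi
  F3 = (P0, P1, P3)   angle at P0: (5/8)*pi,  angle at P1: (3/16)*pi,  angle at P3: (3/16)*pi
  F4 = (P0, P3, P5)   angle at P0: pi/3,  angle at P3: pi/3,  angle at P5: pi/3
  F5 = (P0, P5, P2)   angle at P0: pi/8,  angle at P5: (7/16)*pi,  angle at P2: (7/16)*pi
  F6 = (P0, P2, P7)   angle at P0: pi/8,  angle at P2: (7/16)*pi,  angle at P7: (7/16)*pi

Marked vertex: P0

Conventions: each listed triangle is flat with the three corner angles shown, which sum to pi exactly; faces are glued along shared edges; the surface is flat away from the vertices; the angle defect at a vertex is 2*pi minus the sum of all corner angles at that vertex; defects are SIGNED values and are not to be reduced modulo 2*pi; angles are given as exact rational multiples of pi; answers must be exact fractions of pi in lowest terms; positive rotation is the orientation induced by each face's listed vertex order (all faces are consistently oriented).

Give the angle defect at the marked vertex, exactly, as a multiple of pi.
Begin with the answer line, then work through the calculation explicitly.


Answer: defect(P0) = (-3/4)*pi

Sum of corner angles at P0: (11/4)*pi
defect = 2*pi - (11/4)*pi


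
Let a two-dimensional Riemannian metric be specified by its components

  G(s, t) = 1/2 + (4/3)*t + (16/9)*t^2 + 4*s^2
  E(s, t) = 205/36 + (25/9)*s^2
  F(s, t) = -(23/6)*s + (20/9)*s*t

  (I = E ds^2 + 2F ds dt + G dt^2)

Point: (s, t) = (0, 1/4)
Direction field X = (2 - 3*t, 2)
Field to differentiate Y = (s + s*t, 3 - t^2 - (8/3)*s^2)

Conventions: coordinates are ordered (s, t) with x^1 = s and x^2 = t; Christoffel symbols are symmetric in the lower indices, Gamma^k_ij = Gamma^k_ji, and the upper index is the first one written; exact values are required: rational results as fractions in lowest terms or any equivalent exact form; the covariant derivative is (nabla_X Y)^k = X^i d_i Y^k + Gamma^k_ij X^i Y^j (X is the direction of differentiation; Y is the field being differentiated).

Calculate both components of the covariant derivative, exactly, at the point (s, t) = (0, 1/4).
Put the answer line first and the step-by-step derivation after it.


Answer: (nabla_X Y)^s = 25/16, (nabla_X Y)^t = 201/34

E = 205/36, F = 0, G = 17/18 at the point
E_s = 0, E_t = 0, F_s = -59/18, F_t = 0, G_s = 0, G_t = 20/9
EG - F^2 = 3485/648;  g^inv = (648/3485) * [[17/18, 0], [0, 205/36]]
first-kind symbols [ij,l] = (1/2)(d_i g_jl + d_j g_il - d_l g_ij): [ss,s] = E_s/2 = 0, [ss,t] = F_s - E_t/2 = -59/18, [st,s] = E_t/2 = 0, [st,t] = G_s/2 = 0, [tt,s] = F_t - G_s/2 = 0, [tt,t] = G_t/2 = 10/9
Gamma^s_ij = (G*[ij,s] - F*[ij,t])/(EG - F^2), Gamma^t_ij = (E*[ij,t] - F*[ij,s])/(EG - F^2)
Gamma_sss = 0, Gamma_sst = 0, Gamma_stt = 0, Gamma_tss = -59/17, Gamma_tst = 0, Gamma_ttt = 20/17
X = (5/4, 2), Y = (0, 47/16) at the point


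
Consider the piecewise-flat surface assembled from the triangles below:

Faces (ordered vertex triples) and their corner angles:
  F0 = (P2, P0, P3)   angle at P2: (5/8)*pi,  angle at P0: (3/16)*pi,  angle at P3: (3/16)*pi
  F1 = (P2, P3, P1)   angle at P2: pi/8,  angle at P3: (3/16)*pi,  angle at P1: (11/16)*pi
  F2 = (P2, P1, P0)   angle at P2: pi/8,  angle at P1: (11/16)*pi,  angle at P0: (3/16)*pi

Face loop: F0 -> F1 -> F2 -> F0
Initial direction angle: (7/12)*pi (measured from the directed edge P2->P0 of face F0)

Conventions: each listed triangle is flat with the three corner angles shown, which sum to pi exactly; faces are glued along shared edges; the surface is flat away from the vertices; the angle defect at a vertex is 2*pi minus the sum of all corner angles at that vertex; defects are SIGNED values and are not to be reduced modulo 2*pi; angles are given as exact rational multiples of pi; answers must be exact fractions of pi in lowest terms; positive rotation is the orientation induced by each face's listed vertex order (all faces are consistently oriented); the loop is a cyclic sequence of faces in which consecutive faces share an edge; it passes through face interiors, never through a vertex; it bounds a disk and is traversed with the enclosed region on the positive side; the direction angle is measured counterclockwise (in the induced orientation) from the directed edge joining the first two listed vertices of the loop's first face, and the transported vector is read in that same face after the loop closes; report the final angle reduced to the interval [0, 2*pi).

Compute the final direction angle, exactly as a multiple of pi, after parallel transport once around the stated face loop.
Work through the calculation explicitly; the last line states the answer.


enclosed vertex P2: corner angles sum to (7/8)*pi, defect = 2*pi - (7/8)*pi = (9/8)*pi
adding the enclosed defects to the starting angle (mod 2*pi, induced orientation) gives the holonomy
final angle = (7/12)*pi + (9/8)*pi = (41/24)*pi (mod 2*pi)

Answer: final direction angle = (41/24)*pi


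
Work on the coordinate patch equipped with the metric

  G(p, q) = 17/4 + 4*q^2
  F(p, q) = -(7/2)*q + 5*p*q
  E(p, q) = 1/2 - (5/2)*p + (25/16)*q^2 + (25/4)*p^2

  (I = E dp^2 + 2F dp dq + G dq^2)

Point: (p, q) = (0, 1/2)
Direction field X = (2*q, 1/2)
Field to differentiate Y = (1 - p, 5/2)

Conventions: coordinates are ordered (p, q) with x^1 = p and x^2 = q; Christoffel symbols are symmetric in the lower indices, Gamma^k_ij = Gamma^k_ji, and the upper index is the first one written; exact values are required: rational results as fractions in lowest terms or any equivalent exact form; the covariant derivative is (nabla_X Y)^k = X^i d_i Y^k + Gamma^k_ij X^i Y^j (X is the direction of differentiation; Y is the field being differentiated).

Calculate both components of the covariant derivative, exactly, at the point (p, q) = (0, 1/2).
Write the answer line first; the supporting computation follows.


Answer: (nabla_X Y)^p = -419/59, (nabla_X Y)^q = -4065/3304

E = 57/64, F = -7/4, G = 21/4 at the point
E_p = -5/2, E_q = 25/16, F_p = 5/2, F_q = -7/2, G_p = 0, G_q = 4
EG - F^2 = 413/256;  g^inv = (256/413) * [[21/4, 7/4], [7/4, 57/64]]
first-kind symbols [ij,l] = (1/2)(d_i g_jl + d_j g_il - d_l g_ij): [pp,p] = E_p/2 = -5/4, [pp,q] = F_p - E_q/2 = 55/32, [pq,p] = E_q/2 = 25/32, [pq,q] = G_p/2 = 0, [qq,p] = F_q - G_p/2 = -7/2, [qq,q] = G_q/2 = 2
Gamma^p_ij = (G*[ij,p] - F*[ij,q])/(EG - F^2), Gamma^q_ij = (E*[ij,q] - F*[ij,p])/(EG - F^2)
Gamma_ppp = -130/59, Gamma_ppq = 150/59, Gamma_pqq = -544/59, Gamma_qpp = -1345/3304, Gamma_qpq = 50/59, Gamma_qqq = -1112/413
X = (1, 1/2), Y = (1, 5/2) at the point


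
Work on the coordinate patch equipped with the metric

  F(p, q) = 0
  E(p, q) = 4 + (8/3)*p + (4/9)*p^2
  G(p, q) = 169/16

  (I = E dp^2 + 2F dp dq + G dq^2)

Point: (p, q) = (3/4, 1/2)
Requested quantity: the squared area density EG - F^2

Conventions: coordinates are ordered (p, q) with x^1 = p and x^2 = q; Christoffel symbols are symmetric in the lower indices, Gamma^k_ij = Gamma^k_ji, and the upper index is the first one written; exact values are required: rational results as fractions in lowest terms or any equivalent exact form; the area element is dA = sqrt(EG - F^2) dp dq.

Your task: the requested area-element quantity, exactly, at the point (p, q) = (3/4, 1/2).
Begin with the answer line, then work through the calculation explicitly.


Answer: EG - F^2 = 4225/64

E = 25/4, F = 0, G = 169/16; EG - F^2 = 4225/64


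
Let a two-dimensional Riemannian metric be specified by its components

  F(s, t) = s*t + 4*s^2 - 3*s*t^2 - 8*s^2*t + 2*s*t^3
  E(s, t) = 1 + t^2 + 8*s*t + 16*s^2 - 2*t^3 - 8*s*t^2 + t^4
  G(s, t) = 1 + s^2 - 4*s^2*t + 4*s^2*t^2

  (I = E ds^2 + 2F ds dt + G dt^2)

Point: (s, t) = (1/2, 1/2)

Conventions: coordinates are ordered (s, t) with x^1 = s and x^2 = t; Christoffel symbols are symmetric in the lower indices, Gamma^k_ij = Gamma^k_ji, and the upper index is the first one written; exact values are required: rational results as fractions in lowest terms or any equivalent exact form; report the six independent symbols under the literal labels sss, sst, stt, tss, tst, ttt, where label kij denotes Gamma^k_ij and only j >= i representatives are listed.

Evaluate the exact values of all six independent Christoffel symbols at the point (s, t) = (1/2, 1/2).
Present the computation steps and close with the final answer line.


E = 97/16, F = 0, G = 1 at the point
E_s = 18, E_t = 0, F_s = 0, F_t = -9/4, G_s = 0, G_t = 0
EG - F^2 = 97/16;  g^inv = (16/97) * [[1, 0], [0, 97/16]]
first-kind symbols [ij,l] = (1/2)(d_i g_jl + d_j g_il - d_l g_ij): [ss,s] = E_s/2 = 9, [ss,t] = F_s - E_t/2 = 0, [st,s] = E_t/2 = 0, [st,t] = G_s/2 = 0, [tt,s] = F_t - G_s/2 = -9/4, [tt,t] = G_t/2 = 0
Gamma^s_ij = (G*[ij,s] - F*[ij,t])/(EG - F^2), Gamma^t_ij = (E*[ij,t] - F*[ij,s])/(EG - F^2)

Answer: Gamma_sss = 144/97, Gamma_sst = 0, Gamma_stt = -36/97, Gamma_tss = 0, Gamma_tst = 0, Gamma_ttt = 0


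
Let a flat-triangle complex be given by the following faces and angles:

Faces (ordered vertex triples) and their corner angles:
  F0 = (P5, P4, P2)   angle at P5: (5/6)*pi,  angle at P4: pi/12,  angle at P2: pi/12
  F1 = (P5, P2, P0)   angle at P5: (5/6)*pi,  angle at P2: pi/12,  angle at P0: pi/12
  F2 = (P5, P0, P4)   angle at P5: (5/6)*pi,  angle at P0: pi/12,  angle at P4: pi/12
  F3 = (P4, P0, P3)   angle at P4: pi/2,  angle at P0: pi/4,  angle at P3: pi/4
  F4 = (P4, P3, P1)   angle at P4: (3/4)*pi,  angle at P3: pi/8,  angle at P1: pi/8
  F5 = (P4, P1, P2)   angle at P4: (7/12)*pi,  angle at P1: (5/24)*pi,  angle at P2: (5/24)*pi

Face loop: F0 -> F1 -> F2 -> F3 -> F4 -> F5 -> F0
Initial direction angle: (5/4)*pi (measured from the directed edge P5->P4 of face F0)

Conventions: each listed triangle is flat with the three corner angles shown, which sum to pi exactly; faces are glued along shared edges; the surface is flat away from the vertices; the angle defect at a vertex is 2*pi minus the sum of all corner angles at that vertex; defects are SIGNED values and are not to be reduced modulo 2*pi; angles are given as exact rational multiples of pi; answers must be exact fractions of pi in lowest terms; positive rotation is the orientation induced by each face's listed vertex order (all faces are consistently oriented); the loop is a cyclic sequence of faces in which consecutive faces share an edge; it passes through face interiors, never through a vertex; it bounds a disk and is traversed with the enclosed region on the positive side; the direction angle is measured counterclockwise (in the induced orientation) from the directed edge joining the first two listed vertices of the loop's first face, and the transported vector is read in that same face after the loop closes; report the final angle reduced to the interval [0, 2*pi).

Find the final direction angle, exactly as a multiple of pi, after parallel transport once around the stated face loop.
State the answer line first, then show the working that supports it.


Answer: final direction angle = (3/4)*pi

enclosed vertex P4: corner angles sum to 2*pi, defect = 2*pi - 2*pi = 0
enclosed vertex P5: corner angles sum to (5/2)*pi, defect = 2*pi - (5/2)*pi = -pi/2
adding the enclosed defects to the starting angle (mod 2*pi, induced orientation) gives the holonomy
final angle = (5/4)*pi - pi/2 = (3/4)*pi (mod 2*pi)


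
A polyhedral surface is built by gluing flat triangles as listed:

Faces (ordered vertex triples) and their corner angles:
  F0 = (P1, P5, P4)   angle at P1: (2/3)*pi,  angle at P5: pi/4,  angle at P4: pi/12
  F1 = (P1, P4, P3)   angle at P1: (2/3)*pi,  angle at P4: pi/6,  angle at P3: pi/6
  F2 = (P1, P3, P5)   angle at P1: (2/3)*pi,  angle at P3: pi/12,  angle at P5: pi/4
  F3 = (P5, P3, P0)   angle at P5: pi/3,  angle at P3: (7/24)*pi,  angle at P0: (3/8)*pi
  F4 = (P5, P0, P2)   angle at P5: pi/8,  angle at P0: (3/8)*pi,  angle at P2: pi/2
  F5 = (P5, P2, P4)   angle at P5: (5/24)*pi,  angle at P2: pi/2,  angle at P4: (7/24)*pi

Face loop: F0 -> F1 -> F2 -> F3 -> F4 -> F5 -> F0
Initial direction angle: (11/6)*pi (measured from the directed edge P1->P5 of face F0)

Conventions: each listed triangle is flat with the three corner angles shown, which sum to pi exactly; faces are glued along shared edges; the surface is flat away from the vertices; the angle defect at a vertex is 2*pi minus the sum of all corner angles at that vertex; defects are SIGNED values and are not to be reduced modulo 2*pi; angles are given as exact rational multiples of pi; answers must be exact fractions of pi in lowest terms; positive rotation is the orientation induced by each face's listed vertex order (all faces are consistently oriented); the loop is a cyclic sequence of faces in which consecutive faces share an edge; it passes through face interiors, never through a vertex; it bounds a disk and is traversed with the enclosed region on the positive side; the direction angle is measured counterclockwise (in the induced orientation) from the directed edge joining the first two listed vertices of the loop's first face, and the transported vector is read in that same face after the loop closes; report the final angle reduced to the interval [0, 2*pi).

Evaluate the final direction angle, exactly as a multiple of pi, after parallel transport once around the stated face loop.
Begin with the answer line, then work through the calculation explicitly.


Answer: final direction angle = (2/3)*pi

enclosed vertex P1: corner angles sum to 2*pi, defect = 2*pi - 2*pi = 0
enclosed vertex P5: corner angles sum to (7/6)*pi, defect = 2*pi - (7/6)*pi = (5/6)*pi
transport around the loop rotates by the sum of enclosed defects; add to the initial angle mod 2*pi
final angle = (11/6)*pi + (5/6)*pi = (2/3)*pi (mod 2*pi)


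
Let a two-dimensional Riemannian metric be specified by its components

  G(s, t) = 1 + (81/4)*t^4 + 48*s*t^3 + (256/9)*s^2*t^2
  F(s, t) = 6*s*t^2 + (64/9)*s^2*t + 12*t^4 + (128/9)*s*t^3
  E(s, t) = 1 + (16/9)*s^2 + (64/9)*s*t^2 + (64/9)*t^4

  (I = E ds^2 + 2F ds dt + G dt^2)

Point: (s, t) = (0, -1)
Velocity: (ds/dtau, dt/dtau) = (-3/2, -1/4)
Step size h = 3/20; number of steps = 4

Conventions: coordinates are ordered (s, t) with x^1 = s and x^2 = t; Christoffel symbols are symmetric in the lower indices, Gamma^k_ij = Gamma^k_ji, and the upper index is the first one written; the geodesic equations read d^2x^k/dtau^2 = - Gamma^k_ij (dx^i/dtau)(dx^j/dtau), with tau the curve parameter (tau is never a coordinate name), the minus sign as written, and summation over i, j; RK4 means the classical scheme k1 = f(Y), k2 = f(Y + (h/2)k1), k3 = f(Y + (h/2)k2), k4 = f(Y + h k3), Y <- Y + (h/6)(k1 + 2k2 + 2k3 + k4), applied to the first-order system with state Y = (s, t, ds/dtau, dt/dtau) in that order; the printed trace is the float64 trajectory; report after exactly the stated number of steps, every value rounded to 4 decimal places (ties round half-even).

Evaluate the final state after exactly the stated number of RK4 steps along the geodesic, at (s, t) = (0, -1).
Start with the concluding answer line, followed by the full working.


Answer: s = -0.8879, t = -1.1225, ds/dtau = -1.4712, dt/dtau = -0.1761

f(Y) = (ds/dtau, dt/dtau, -Gamma^s_ij Y'^i Y'^j, -Gamma^t_ij Y'^i Y'^j) with the Gammas evaluated at the stage position; h = 0.150000; intermediate values shown to 6 dp
step 0: s = 0.0000, t = -1.0000, ds/dtau = -1.5000, dt/dtau = -0.2500
step 1:
  k1: at (s, t) = (0.000000, -1.000000), (ds/dtau, dt/dtau) = (-1.500000, -0.250000); Gamma_sss = 0.125367, Gamma_sst = -0.501469, Gamma_stt = -0.846229, Gamma_tss = 0.211557, Gamma_tst = -0.846229, Gamma_ttt = -1.428012; k1 = (-1.500000, -0.250000, 0.146915, 0.247919)
  k2: at (s, t) = (-0.112500, -1.018750), (ds/dtau, dt/dtau) = (-1.488981, -0.231406); Gamma_sss = 0.097635, Gamma_sst = -0.397861, Gamma_stt = -0.715326, Gamma_tss = 0.196999, Gamma_tst = -0.802770, Gamma_ttt = -1.443324; k2 = (-1.488981, -0.231406, 0.096016, 0.193733)
  k3: at (s, t) = (-0.111674, -1.017355), (ds/dtau, dt/dtau) = (-1.492799, -0.235470); Gamma_sss = 0.098009, Gamma_sst = -0.398841, Gamma_stt = -0.716824, Gamma_tss = 0.197566, Gamma_tst = -0.803977, Gamma_ttt = -1.444963; k3 = (-1.492799, -0.235470, 0.101729, 0.205064)
  k4: at (s, t) = (-0.223920, -1.035321), (ds/dtau, dt/dtau) = (-1.484741, -0.219240); Gamma_sss = 0.077088, Gamma_sst = -0.319242, Gamma_stt = -0.607767, Gamma_tss = 0.182492, Gamma_tst = -0.755752, Gamma_ttt = -1.438786; k4 = (-1.484741, -0.219240, 0.067113, 0.158879)
  Y <- Y + (h/6)(k1 + 2k2 + 2k3 + k4): s = -0.2237, t = -1.0351, ds/dtau = -1.4848, dt/dtau = -0.2199
step 2:
  k1: at (s, t) = (-0.223708, -1.035075), (ds/dtau, dt/dtau) = (-1.484762, -0.219890); Gamma_sss = 0.077144, Gamma_sst = -0.319400, Gamma_stt = -0.608019, Gamma_tss = 0.182590, Gamma_tst = -0.755975, Gamma_ttt = -1.439095; k1 = (-1.484762, -0.219890, 0.067891, 0.160689)
  k2: at (s, t) = (-0.335065, -1.051567), (ds/dtau, dt/dtau) = (-1.479670, -0.207839); Gamma_sss = 0.061489, Gamma_sst = -0.258639, Gamma_stt = -0.518864, Gamma_tss = 0.168472, Gamma_tst = -0.708636, Gamma_ttt = -1.421619; k2 = (-1.479670, -0.207839, 0.046868, 0.128411)
  k3: at (s, t) = (-0.334683, -1.050663), (ds/dtau, dt/dtau) = (-1.481247, -0.210259); Gamma_sss = 0.061594, Gamma_sst = -0.258859, Gamma_stt = -0.519282, Gamma_tss = 0.168764, Gamma_tst = -0.709258, Gamma_ttt = -1.422803; k3 = (-1.481247, -0.210259, 0.049055, 0.134407)
  k4: at (s, t) = (-0.445895, -1.066614), (ds/dtau, dt/dtau) = (-1.477404, -0.199729); Gamma_sss = 0.049605, Gamma_sst = -0.211638, Gamma_stt = -0.445613, Gamma_tss = 0.155694, Gamma_tst = -0.664263, Gamma_ttt = -1.398637; k4 = (-1.477404, -0.199729, 0.034403, 0.107979)
  Y <- Y + (h/6)(k1 + 2k2 + 2k3 + k4): s = -0.4458, t = -1.0665, ds/dtau = -1.4774, dt/dtau = -0.2000
step 3:
  k1: at (s, t) = (-0.445808, -1.066470), (ds/dtau, dt/dtau) = (-1.477409, -0.200033); Gamma_sss = 0.049619, Gamma_sst = -0.211669, Gamma_stt = -0.445674, Gamma_tss = 0.155738, Gamma_tst = -0.664360, Gamma_ttt = -1.398824; k1 = (-1.477409, -0.200033, 0.034636, 0.108713)
  k2: at (s, t) = (-0.556613, -1.081473), (ds/dtau, dt/dtau) = (-1.474811, -0.191879); Gamma_sss = 0.040395, Gamma_sst = -0.174743, Gamma_stt = -0.384815, Gamma_tss = 0.144016, Gamma_tst = -0.622996, Gamma_ttt = -1.371951; k2 = (-1.474811, -0.191879, 0.025206, 0.089866)
  k3: at (s, t) = (-0.556418, -1.080861), (ds/dtau, dt/dtau) = (-1.475518, -0.193293); Gamma_sss = 0.040425, Gamma_sst = -0.174774, Gamma_stt = -0.384903, Gamma_tss = 0.144170, Gamma_tst = -0.623310, Gamma_ttt = -1.372711; k3 = (-1.475518, -0.193293, 0.026063, 0.092952)
  k4: at (s, t) = (-0.667135, -1.095464), (ds/dtau, dt/dtau) = (-1.473499, -0.186090); Gamma_sss = 0.033202, Gamma_sst = -0.145486, Gamma_stt = -0.334107, Gamma_tss = 0.133605, Gamma_tst = -0.585438, Gamma_ttt = -1.344458; k4 = (-1.473499, -0.186090, 0.019267, 0.077532)
  Y <- Y + (h/6)(k1 + 2k2 + 2k3 + k4): s = -0.6671, t = -1.0954, ds/dtau = -1.4735, dt/dtau = -0.1862
step 4:
  k1: at (s, t) = (-0.667097, -1.095382), (ds/dtau, dt/dtau) = (-1.473497, -0.186236); Gamma_sss = 0.033205, Gamma_sst = -0.145490, Gamma_stt = -0.334118, Gamma_tss = 0.133624, Gamma_tst = -0.585479, Gamma_ttt = -1.344558; k1 = (-1.473497, -0.186236, 0.019343, 0.077841)
  k2: at (s, t) = (-0.777609, -1.109350), (ds/dtau, dt/dtau) = (-1.472047, -0.180397); Gamma_sss = 0.027503, Gamma_sst = -0.122042, Gamma_stt = -0.291493, Gamma_tss = 0.124211, Gamma_tst = -0.551174, Gamma_ttt = -1.316457; k2 = (-1.472047, -0.180397, 0.014707, 0.066419)
  k3: at (s, t) = (-0.777500, -1.108912), (ds/dtau, dt/dtau) = (-1.472395, -0.181254); Gamma_sss = 0.027511, Gamma_sst = -0.122029, Gamma_stt = -0.291483, Gamma_tss = 0.124298, Gamma_tst = -0.551342, Gamma_ttt = -1.316957; k3 = (-1.472395, -0.181254, 0.015067, 0.068077)
  k4: at (s, t) = (-0.887956, -1.122570), (ds/dtau, dt/dtau) = (-1.471237, -0.176024); Gamma_sss = 0.022950, Gamma_sst = -0.103050, Gamma_stt = -0.255410, Gamma_tss = 0.115850, Gamma_tst = -0.520199, Gamma_ttt = -1.289314; k4 = (-1.471237, -0.176024, 0.011613, 0.058622)
  Y <- Y + (h/6)(k1 + 2k2 + 2k3 + k4): s = -0.8879, t = -1.1225, ds/dtau = -1.4712, dt/dtau = -0.1761


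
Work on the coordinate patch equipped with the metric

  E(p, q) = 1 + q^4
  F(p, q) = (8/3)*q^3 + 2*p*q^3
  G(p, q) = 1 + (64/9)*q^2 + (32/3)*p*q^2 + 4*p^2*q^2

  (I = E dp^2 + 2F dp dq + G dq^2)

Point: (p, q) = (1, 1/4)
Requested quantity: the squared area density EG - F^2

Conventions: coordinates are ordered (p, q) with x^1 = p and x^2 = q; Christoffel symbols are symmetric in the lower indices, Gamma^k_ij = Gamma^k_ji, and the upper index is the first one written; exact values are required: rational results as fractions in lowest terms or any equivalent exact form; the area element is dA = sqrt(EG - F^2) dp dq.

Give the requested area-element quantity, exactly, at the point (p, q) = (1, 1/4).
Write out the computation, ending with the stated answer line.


E = 257/256, F = 7/96, G = 85/36; EG - F^2 = 5449/2304

Answer: EG - F^2 = 5449/2304


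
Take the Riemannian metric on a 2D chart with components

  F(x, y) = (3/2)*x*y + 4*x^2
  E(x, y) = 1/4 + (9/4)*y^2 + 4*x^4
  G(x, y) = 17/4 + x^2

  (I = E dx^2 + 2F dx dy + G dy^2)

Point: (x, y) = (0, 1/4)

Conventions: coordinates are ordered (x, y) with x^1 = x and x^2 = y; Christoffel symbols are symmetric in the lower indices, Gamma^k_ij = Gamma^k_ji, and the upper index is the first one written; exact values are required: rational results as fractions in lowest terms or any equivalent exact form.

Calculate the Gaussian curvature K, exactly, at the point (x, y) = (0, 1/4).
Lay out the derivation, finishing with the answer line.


E = 25/64, F = 0, G = 17/4, EG - F^2 = 425/256 at the point
E_x = 0, E_y = 9/8, F_x = 3/8, F_y = 0, G_x = 0, G_y = 0
E_yy = 9/2, F_xy = 3/2, G_xx = 2
By Brioschi, K is (det M1 - det M2) divided by (EG - F^2) squared.
M1 = [[-E_yy/2 + F_xy - G_xx/2, E_x/2, F_x - E_y/2], [F_y - G_x/2, E, F], [G_y/2, F, G]] = [[-7/4, 0, -3/16], [0, 25/64, 0], [0, 0, 17/4]]; det M1 = -2975/1024
M2 = [[0, E_y/2, G_x/2], [E_y/2, E, F], [G_x/2, F, G]] = [[0, 9/16, 0], [9/16, 25/64, 0], [0, 0, 17/4]]; det M2 = -1377/1024
det M1 - det M2 = -799/512; K = -799/512 / (425/256)^2 = -6016/10625

Answer: K = -6016/10625


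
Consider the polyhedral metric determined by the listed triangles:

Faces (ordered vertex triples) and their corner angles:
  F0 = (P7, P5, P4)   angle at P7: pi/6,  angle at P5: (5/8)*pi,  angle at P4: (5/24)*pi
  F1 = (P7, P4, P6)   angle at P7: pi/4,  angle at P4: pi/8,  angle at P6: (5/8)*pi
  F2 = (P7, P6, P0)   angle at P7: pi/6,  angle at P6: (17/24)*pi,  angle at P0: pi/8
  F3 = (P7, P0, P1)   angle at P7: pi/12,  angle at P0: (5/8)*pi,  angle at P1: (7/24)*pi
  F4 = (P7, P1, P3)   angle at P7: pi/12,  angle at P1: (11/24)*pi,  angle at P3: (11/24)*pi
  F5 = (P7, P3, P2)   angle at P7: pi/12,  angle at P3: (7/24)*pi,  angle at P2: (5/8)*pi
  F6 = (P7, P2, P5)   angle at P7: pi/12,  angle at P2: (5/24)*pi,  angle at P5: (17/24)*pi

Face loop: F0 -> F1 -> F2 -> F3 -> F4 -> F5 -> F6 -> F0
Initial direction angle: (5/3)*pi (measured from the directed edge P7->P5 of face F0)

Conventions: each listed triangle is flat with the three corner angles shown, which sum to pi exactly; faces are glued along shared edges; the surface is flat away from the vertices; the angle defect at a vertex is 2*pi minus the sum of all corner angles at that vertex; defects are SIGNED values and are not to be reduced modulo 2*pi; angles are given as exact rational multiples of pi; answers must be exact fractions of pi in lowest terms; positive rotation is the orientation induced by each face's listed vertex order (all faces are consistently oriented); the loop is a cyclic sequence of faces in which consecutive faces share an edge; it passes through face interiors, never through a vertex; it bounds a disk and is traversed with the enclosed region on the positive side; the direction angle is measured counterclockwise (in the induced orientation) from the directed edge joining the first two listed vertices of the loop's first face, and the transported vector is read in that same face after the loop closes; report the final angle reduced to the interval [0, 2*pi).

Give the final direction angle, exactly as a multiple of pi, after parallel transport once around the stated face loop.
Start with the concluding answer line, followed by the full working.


Answer: final direction angle = (3/4)*pi

enclosed vertex P7: corner angles sum to (11/12)*pi, defect = 2*pi - (11/12)*pi = (13/12)*pi
by Gauss-Bonnet the loop rotates the vector by the enclosed defect sum (positive orientation, mod 2*pi)
final angle = (5/3)*pi + (13/12)*pi = (3/4)*pi (mod 2*pi)


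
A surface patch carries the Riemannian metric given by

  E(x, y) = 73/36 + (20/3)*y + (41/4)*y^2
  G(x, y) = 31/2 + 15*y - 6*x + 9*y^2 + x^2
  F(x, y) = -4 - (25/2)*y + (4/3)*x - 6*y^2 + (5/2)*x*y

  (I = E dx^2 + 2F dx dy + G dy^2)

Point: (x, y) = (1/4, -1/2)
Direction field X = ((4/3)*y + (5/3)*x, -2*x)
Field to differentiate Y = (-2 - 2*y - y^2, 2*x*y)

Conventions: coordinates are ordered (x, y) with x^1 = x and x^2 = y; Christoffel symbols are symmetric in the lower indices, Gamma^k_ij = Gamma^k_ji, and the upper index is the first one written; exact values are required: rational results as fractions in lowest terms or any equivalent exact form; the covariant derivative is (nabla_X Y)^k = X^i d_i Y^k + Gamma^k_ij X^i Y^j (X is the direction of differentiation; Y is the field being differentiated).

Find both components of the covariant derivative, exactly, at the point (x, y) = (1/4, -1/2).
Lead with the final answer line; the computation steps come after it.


Answer: (nabla_X Y)^x = -9607/12076, (nabla_X Y)^y = 189/24152

E = 181/144, F = 37/48, G = 141/16 at the point
E_x = 0, E_y = -43/12, F_x = 1/12, F_y = -47/8, G_x = -11/2, G_y = 6
EG - F^2 = 3019/288;  g^inv = (288/3019) * [[141/16, -37/48], [-37/48, 181/144]]
first-kind symbols [ij,l] = (1/2)(d_i g_jl + d_j g_il - d_l g_ij): [xx,x] = E_x/2 = 0, [xx,y] = F_x - E_y/2 = 15/8, [xy,x] = E_y/2 = -43/24, [xy,y] = G_x/2 = -11/4, [yy,x] = F_y - G_x/2 = -25/8, [yy,y] = G_y/2 = 3
Gamma^x_ij = (G*[ij,x] - F*[ij,y])/(EG - F^2), Gamma^y_ij = (E*[ij,y] - F*[ij,x])/(EG - F^2)
Gamma_xxx = -1665/12076, Gamma_xxy = -15747/12076, Gamma_xyy = -34389/12076, Gamma_yxx = 2715/12076, Gamma_yxy = -2391/12076, Gamma_yyy = 7119/12076
X = (-1/4, -1/2), Y = (-5/4, -1/4) at the point


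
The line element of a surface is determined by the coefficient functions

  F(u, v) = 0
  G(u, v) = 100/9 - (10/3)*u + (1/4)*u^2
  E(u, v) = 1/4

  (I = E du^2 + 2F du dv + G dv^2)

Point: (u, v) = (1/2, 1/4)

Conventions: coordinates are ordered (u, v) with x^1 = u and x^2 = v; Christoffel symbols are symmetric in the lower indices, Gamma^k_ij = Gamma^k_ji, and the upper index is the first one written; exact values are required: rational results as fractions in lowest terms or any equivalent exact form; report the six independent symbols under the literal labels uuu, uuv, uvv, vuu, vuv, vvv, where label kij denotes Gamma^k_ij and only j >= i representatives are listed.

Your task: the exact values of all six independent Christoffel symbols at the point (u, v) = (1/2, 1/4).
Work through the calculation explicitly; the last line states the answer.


E = 1/4, F = 0, G = 1369/144 at the point
E_u = 0, E_v = 0, F_u = 0, F_v = 0, G_u = -37/12, G_v = 0
EG - F^2 = 1369/576;  g^inv = (576/1369) * [[1369/144, 0], [0, 1/4]]
first-kind symbols [ij,l] = (1/2)(d_i g_jl + d_j g_il - d_l g_ij): [uu,u] = E_u/2 = 0, [uu,v] = F_u - E_v/2 = 0, [uv,u] = E_v/2 = 0, [uv,v] = G_u/2 = -37/24, [vv,u] = F_v - G_u/2 = 37/24, [vv,v] = G_v/2 = 0
Gamma^u_ij = (G*[ij,u] - F*[ij,v])/(EG - F^2), Gamma^v_ij = (E*[ij,v] - F*[ij,u])/(EG - F^2)

Answer: Gamma_uuu = 0, Gamma_uuv = 0, Gamma_uvv = 37/6, Gamma_vuu = 0, Gamma_vuv = -6/37, Gamma_vvv = 0


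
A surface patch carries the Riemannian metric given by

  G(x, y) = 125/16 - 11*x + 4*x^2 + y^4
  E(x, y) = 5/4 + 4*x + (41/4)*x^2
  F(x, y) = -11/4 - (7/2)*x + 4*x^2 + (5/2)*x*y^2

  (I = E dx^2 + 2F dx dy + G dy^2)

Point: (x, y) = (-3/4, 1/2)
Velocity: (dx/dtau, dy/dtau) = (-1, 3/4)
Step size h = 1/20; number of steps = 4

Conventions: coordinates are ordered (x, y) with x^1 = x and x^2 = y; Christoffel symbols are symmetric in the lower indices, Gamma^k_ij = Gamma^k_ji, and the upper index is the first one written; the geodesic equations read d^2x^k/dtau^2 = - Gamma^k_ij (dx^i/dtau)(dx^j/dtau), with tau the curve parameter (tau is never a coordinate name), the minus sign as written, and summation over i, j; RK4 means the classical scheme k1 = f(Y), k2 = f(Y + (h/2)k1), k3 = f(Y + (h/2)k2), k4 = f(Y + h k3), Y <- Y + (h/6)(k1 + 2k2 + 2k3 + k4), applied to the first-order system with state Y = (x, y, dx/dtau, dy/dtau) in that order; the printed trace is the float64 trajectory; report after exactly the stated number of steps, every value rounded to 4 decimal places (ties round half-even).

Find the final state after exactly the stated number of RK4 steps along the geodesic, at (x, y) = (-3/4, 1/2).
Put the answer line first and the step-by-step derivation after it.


Answer: x = -0.9379, y = 0.6446, dx/dtau = -0.8805, dy/dtau = 0.6967

f(Y) = (dx/dtau, dy/dtau, -Gamma^x_ij Y'^i Y'^j, -Gamma^y_ij Y'^i Y'^j) with the Gammas evaluated at the stage position; h = 0.050000; intermediate values shown to 6 dp
step 0: x = -0.7500, y = 0.5000, dx/dtau = -1.0000, dy/dtau = 0.7500
step 1:
  k1: at (x, y) = (-0.750000, 0.500000), (dx/dtau, dy/dtau) = (-1.000000, 0.750000); Gamma_xxx = -1.264127, Gamma_xxy = 0.198161, Gamma_xyy = 1.707680, Gamma_yxx = -0.369050, Gamma_yxy = -0.480446, Gamma_yyy = -0.140318; k1 = (-1.000000, 0.750000, 0.600799, -0.272691)
  k2: at (x, y) = (-0.775000, 0.518750), (dx/dtau, dy/dtau) = (-0.984980, 0.743183); Gamma_xxx = -1.226226, Gamma_xxy = 0.204279, Gamma_xyy = 1.590623, Gamma_yxx = -0.359686, Gamma_yxy = -0.477164, Gamma_yyy = -0.141040; k2 = (-0.984980, 0.743183, 0.610206, -0.271726)
  k3: at (x, y) = (-0.774625, 0.518580), (dx/dtau, dy/dtau) = (-0.984745, 0.743207); Gamma_xxx = -1.226802, Gamma_xxy = 0.204171, Gamma_xyy = 1.592186, Gamma_yxx = -0.359817, Gamma_yxy = -0.477207, Gamma_yyy = -0.140999; k3 = (-0.984745, 0.743207, 0.609056, -0.271702)
  k4: at (x, y) = (-0.799237, 0.537160), (dx/dtau, dy/dtau) = (-0.969547, 0.736415); Gamma_xxx = -1.191284, Gamma_xxy = 0.208706, Gamma_xyy = 1.485604, Gamma_yxx = -0.351259, Gamma_yxy = -0.473939, Gamma_yyy = -0.140300; k4 = (-0.969547, 0.736415, 0.612207, -0.270498)
  Y <- Y + (h/6)(k1 + 2k2 + 2k3 + k4): x = -0.7992, y = 0.5372, dx/dtau = -0.9696, dy/dtau = 0.7364
step 2:
  k1: at (x, y) = (-0.799242, 0.537160), (dx/dtau, dy/dtau) = (-0.969571, 0.736416); Gamma_xxx = -1.191277, Gamma_xxy = 0.208708, Gamma_xyy = 1.485590, Gamma_yxx = -0.351258, Gamma_yxy = -0.473939, Gamma_yyy = -0.140302; k1 = (-0.969571, 0.736416, 0.612270, -0.270499)
  k2: at (x, y) = (-0.823481, 0.555570), (dx/dtau, dy/dtau) = (-0.954264, 0.729654); Gamma_xxx = -1.157979, Gamma_xxy = 0.211913, Gamma_xyy = 1.388324, Gamma_yxx = -0.343418, Gamma_yxy = -0.470669, Gamma_yyy = -0.138433; k2 = (-0.954264, 0.729654, 0.610445, -0.269014)
  k3: at (x, y) = (-0.823098, 0.555401), (dx/dtau, dy/dtau) = (-0.954309, 0.729691); Gamma_xxx = -1.158514, Gamma_xxy = 0.211840, Gamma_xyy = 1.389672, Gamma_yxx = -0.343532, Gamma_yxy = -0.470713, Gamma_yyy = -0.138424; k3 = (-0.954309, 0.729691, 0.610168, -0.269002)
  k4: at (x, y) = (-0.846957, 0.573644), (dx/dtau, dy/dtau) = (-0.939062, 0.722966); Gamma_xxx = -1.127264, Gamma_xxy = 0.213952, Gamma_xyy = 1.300565, Gamma_yxx = -0.336321, Gamma_yxy = -0.467433, Gamma_yyy = -0.135618; k4 = (-0.939062, 0.722966, 0.604793, -0.267225)
  Y <- Y + (h/6)(k1 + 2k2 + 2k3 + k4): x = -0.8470, y = 0.5736, dx/dtau = -0.9391, dy/dtau = 0.7230
step 3:
  k1: at (x, y) = (-0.846956, 0.573644), (dx/dtau, dy/dtau) = (-0.939085, 0.722968); Gamma_xxx = -1.127265, Gamma_xxy = 0.213952, Gamma_xyy = 1.300568, Gamma_yxx = -0.336321, Gamma_yxy = -0.467433, Gamma_yyy = -0.135618; k1 = (-0.939085, 0.722968, 0.604844, -0.267227)
  k2: at (x, y) = (-0.870434, 0.591718), (dx/dtau, dy/dtau) = (-0.923964, 0.716288); Gamma_xxx = -1.097941, Gamma_xxy = 0.215137, Gamma_xyy = 1.218814, Gamma_yxx = -0.329675, Gamma_yxy = -0.464138, Gamma_yyy = -0.132040; k2 = (-0.923964, 0.716288, 0.596754, -0.265163)
  k3: at (x, y) = (-0.870056, 0.591551), (dx/dtau, dy/dtau) = (-0.924166, 0.716339); Gamma_xxx = -1.098424, Gamma_xxy = 0.215093, Gamma_xyy = 1.219958, Gamma_yxx = -0.329773, Gamma_yxy = -0.464182, Gamma_yyy = -0.132055; k3 = (-0.924166, 0.716339, 0.596924, -0.265175)
  k4: at (x, y) = (-0.893165, 0.609461), (dx/dtau, dy/dtau) = (-0.909239, 0.709710); Gamma_xxx = -1.070850, Gamma_xxy = 0.215519, Gamma_xyy = 1.144641, Gamma_yxx = -0.323620, Gamma_yxy = -0.460868, Gamma_yyy = -0.127866; k4 = (-0.909239, 0.709710, 0.586894, -0.262846)
  Y <- Y + (h/6)(k1 + 2k2 + 2k3 + k4): x = -0.8932, y = 0.6095, dx/dtau = -0.9093, dy/dtau = 0.7097
step 4:
  k1: at (x, y) = (-0.893161, 0.609460), (dx/dtau, dy/dtau) = (-0.909259, 0.709712); Gamma_xxx = -1.070854, Gamma_xxy = 0.215519, Gamma_xyy = 1.144650, Gamma_yxx = -0.323621, Gamma_yxy = -0.460868, Gamma_yyy = -0.127866; k1 = (-0.909259, 0.709712, 0.586935, -0.262849)
  k2: at (x, y) = (-0.915893, 0.627203), (dx/dtau, dy/dtau) = (-0.894586, 0.703141); Gamma_xxx = -1.044938, Gamma_xxy = 0.215301, Gamma_xyy = 1.075196, Gamma_yxx = -0.317915, Gamma_yxy = -0.457538, Gamma_yyy = -0.123178; k2 = (-0.894586, 0.703141, 0.575519, -0.260279)
  k3: at (x, y) = (-0.915526, 0.627039), (dx/dtau, dy/dtau) = (-0.894871, 0.703205); Gamma_xxx = -1.045367, Gamma_xxy = 0.215278, Gamma_xyy = 1.076161, Gamma_yxx = -0.317999, Gamma_yxy = -0.457582, Gamma_yyy = -0.123209; k3 = (-0.894871, 0.703205, 0.575905, -0.260314)
  k4: at (x, y) = (-0.937905, 0.644620), (dx/dtau, dy/dtau) = (-0.880464, 0.696696); Gamma_xxx = -1.020944, Gamma_xxy = 0.214534, Gamma_xyy = 1.011849, Gamma_yxx = -0.312682, Gamma_yxy = -0.454234, Gamma_yyy = -0.118132; k4 = (-0.880464, 0.696696, 0.563513, -0.257533)
  Y <- Y + (h/6)(k1 + 2k2 + 2k3 + k4): x = -0.9379, y = 0.6446, dx/dtau = -0.8805, dy/dtau = 0.6967
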